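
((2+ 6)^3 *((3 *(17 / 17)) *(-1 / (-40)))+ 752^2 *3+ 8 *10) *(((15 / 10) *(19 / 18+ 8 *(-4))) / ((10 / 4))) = -2362557832 / 75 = -31500771.09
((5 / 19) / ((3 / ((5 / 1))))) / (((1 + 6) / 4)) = 100 / 399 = 0.25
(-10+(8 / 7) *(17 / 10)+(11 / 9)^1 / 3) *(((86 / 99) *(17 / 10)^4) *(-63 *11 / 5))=25962252287 / 3375000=7692.52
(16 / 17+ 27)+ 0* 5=475 / 17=27.94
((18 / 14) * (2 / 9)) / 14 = 1 / 49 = 0.02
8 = 8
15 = 15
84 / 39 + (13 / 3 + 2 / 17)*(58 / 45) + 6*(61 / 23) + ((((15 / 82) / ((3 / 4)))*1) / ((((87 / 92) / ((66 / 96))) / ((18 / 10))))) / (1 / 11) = 44571910217 / 1631795490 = 27.31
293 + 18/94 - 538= -11506/47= -244.81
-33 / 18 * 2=-11 / 3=-3.67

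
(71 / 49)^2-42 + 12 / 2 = -33.90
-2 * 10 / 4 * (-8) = 40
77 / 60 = 1.28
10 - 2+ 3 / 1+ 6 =17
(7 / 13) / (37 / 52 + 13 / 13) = 28 / 89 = 0.31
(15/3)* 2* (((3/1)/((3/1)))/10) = 1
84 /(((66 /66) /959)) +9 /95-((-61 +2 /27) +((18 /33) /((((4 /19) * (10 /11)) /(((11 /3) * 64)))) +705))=79243.22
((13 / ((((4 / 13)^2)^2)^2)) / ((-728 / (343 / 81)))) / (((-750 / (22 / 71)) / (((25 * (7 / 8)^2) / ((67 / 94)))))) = 1012580411399557 / 96968198062080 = 10.44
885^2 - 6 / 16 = 6265797 / 8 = 783224.62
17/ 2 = 8.50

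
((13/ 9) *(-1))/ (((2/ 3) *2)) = -13/ 12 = -1.08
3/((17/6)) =18/17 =1.06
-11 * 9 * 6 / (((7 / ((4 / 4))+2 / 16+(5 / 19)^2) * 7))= -1715472 / 145439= -11.80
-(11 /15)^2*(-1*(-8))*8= -7744 /225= -34.42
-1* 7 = -7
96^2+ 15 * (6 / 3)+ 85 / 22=203497 / 22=9249.86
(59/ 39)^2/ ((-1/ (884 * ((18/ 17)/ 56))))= -3481/ 91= -38.25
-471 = -471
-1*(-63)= 63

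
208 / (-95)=-208 / 95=-2.19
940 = 940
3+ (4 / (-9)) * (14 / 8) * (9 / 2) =-1 / 2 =-0.50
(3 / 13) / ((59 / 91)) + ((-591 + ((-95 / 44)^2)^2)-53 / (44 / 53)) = -139925692037 / 221137664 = -632.75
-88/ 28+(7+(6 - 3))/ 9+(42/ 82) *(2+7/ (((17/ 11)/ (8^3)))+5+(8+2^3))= 52586029/ 43911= 1197.56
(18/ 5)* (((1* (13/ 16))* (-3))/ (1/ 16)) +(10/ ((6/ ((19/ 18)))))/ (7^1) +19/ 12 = -523777/ 3780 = -138.57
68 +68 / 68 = 69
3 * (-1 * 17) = -51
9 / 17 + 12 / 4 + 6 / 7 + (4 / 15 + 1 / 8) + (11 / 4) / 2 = 21967 / 3570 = 6.15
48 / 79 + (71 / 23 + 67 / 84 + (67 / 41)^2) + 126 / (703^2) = 908236650003995 / 126798050634612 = 7.16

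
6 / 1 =6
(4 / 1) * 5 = 20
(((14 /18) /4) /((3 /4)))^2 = 49 /729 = 0.07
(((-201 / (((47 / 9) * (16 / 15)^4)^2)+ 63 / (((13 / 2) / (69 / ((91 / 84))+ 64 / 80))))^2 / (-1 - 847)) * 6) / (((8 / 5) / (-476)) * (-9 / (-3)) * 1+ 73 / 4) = -8839548671268841929122103510256885626333 / 59150745593649180901508581098499604480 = -149.44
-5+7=2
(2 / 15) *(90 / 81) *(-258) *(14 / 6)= -2408 / 27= -89.19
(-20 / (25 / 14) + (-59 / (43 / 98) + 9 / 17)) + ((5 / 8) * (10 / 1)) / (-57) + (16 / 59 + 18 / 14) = -49453171499 / 344169420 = -143.69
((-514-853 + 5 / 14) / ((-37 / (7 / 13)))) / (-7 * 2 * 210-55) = -19133 / 2881190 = -0.01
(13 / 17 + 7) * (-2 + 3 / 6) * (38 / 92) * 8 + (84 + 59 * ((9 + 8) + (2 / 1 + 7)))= 1579.51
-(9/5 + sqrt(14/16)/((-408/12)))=-9/5 + sqrt(14)/136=-1.77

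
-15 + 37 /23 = -308 /23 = -13.39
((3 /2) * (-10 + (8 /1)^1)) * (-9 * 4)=108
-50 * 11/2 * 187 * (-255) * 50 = 655668750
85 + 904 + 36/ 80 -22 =19349/ 20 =967.45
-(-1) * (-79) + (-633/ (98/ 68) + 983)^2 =295612.81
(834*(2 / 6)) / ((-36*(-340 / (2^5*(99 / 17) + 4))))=112451 / 26010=4.32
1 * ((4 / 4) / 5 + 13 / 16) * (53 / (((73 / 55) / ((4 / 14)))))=47223 / 4088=11.55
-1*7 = -7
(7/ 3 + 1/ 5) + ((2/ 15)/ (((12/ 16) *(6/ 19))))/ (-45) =15314/ 6075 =2.52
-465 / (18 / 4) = -310 / 3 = -103.33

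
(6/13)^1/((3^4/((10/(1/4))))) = 80/351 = 0.23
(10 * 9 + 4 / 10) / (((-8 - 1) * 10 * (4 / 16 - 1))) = 904 / 675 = 1.34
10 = 10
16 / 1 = 16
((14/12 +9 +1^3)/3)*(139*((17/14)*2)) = 158321/126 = 1256.52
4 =4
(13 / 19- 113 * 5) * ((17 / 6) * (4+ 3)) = -212653 / 19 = -11192.26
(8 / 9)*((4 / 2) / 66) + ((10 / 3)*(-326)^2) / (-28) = -26303254 / 2079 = -12651.88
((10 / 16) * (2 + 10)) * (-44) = -330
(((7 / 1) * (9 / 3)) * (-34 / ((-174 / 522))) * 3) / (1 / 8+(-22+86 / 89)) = -4575312 / 14887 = -307.34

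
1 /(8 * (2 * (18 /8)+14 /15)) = 15 /652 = 0.02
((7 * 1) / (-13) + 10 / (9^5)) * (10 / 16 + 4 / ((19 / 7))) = -131814947 / 116680824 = -1.13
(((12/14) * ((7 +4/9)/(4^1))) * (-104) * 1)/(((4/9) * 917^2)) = -2613/5886223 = -0.00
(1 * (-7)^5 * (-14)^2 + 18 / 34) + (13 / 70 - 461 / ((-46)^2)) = -4147427805377 / 1259020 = -3294171.50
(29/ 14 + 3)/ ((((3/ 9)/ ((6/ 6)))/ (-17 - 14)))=-6603/ 14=-471.64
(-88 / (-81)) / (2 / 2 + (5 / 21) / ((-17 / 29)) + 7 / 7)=10472 / 15363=0.68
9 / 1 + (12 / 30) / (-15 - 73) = 1979 / 220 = 9.00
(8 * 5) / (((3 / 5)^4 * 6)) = 12500 / 243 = 51.44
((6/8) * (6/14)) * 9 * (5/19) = 405/532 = 0.76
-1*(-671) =671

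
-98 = -98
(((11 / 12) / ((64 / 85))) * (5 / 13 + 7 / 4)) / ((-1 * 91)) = -34595 / 1211392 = -0.03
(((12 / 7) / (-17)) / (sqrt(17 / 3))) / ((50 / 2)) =-12 *sqrt(51) / 50575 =-0.00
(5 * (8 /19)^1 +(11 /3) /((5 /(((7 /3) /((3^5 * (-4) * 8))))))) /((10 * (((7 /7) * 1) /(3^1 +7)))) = 13995337 /6648480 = 2.11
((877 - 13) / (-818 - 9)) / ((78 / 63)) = -9072 / 10751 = -0.84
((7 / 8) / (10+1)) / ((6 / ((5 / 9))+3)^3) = 875 / 28908792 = 0.00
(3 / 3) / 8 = 1 / 8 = 0.12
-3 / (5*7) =-3 / 35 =-0.09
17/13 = 1.31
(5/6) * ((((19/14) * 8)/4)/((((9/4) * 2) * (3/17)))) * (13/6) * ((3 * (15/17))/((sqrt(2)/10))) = 30875 * sqrt(2)/378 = 115.51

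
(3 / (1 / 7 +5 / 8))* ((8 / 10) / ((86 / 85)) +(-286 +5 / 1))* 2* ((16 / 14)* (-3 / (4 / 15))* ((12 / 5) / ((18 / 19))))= 131864256 / 1849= 71316.53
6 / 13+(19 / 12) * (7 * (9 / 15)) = 1849 / 260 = 7.11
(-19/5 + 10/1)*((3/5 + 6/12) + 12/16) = 1147/100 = 11.47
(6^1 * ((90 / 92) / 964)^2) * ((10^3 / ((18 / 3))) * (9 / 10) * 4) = 455625 / 122899396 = 0.00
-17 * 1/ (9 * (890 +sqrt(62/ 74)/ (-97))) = -309838370/ 145988549613-97 * sqrt(1147)/ 145988549613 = -0.00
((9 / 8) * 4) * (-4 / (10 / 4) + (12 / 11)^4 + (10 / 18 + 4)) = 2880373 / 146410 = 19.67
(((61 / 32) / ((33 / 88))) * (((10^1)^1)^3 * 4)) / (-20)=-3050 / 3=-1016.67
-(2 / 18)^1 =-1 / 9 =-0.11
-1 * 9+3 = -6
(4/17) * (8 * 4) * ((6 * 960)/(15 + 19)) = 368640/289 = 1275.57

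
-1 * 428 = -428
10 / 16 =5 / 8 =0.62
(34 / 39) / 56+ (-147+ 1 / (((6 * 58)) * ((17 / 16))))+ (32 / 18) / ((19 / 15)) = -1489085245 / 10228764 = -145.58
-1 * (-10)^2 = -100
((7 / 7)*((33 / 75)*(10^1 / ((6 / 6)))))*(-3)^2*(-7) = -1386 / 5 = -277.20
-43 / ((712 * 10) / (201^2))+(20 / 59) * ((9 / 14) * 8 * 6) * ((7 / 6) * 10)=-51233337 / 420080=-121.96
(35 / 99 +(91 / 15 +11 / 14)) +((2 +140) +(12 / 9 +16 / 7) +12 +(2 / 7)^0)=1149167 / 6930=165.82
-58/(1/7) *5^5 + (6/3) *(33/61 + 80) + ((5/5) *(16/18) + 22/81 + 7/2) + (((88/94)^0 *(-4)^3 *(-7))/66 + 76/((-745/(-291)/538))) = -101439815793299/80982990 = -1252606.45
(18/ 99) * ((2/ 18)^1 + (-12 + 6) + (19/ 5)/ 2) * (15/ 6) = -359/ 198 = -1.81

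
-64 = -64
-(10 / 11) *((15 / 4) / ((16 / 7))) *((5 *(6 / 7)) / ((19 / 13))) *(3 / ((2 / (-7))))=307125 / 6688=45.92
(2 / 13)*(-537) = -1074 / 13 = -82.62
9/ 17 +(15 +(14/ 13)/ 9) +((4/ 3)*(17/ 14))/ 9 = 661160/ 41769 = 15.83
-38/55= -0.69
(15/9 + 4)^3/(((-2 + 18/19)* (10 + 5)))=-93347/8100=-11.52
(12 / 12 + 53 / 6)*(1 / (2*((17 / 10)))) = 295 / 102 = 2.89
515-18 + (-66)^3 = -286999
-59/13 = -4.54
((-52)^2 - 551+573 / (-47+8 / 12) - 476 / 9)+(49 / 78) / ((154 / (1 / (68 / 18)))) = 50793690335 / 24329448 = 2087.75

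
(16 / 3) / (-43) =-16 / 129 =-0.12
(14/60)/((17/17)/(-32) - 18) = -112/8655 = -0.01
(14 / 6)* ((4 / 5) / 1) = 28 / 15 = 1.87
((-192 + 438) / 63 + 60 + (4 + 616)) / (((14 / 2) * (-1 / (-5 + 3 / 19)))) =1321304 / 2793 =473.08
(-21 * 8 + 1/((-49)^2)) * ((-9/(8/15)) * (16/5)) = 21781818/2401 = 9071.98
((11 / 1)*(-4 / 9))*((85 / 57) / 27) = -3740 / 13851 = -0.27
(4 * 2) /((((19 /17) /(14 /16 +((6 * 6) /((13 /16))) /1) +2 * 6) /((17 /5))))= 2716022 /1200715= 2.26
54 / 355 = 0.15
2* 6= 12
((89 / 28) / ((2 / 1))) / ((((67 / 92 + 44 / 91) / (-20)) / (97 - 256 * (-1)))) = -18787366 / 2029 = -9259.42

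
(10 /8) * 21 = 105 /4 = 26.25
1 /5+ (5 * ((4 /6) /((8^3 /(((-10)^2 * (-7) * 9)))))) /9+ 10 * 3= 25.64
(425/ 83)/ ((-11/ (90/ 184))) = -19125/ 83996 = -0.23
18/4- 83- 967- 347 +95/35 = -19457/14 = -1389.79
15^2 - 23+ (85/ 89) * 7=18573/ 89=208.69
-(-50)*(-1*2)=-100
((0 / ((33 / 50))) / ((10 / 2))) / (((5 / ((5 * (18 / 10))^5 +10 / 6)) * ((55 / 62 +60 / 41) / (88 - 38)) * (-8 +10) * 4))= 0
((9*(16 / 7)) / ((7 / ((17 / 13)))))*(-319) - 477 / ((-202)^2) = -31864637097 / 25992148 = -1225.93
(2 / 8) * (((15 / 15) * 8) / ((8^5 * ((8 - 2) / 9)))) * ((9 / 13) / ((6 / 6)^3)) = 0.00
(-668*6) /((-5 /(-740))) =-593184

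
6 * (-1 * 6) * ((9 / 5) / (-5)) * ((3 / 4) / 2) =4.86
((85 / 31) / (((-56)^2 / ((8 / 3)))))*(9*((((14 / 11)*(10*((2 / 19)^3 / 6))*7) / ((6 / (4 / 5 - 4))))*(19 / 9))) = -1360 / 3323727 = -0.00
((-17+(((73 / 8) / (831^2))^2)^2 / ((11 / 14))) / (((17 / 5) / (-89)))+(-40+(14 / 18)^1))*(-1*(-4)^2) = -35340119079153667356905177215733 / 5443268615012031185188642176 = -6492.44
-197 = -197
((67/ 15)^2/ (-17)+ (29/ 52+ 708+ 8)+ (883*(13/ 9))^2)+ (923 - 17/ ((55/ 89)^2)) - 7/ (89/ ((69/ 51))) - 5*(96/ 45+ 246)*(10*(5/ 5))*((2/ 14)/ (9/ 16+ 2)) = 1801060997589772363/ 1106533488060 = 1627660.63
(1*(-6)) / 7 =-6 / 7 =-0.86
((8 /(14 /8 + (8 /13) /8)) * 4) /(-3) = -1664 /285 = -5.84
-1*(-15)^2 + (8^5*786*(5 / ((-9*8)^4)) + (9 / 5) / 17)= -40915892 / 185895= -220.10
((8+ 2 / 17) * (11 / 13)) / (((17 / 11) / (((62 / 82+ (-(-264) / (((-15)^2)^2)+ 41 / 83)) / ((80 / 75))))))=100307271031 / 19177606500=5.23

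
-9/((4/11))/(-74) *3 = 297/296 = 1.00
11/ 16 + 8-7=27/ 16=1.69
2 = 2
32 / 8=4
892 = 892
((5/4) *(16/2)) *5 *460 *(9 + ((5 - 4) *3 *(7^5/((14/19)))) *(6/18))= 524825500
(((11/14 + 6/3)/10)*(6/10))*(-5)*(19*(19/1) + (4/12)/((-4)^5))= -43250649/143360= -301.69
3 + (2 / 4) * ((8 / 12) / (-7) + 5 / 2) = 353 / 84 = 4.20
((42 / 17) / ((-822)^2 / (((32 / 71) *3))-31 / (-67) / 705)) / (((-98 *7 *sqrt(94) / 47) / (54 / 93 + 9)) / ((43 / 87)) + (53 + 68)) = 41666848610698080 *sqrt(94) / 37590283256515209865907761 + 1635662608250766480 / 37590283256515209865907761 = 0.00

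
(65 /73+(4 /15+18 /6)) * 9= 13656 /365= 37.41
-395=-395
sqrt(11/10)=sqrt(110)/10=1.05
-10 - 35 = -45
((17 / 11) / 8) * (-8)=-17 / 11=-1.55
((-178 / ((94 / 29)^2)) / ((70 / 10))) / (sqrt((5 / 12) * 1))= -74849 * sqrt(15) / 77315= -3.75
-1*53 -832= -885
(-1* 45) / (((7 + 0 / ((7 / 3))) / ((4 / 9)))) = -2.86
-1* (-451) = 451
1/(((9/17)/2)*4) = 17/18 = 0.94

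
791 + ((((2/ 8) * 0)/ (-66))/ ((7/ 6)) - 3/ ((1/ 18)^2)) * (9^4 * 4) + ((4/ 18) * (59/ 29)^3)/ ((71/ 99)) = -44170785754025/ 1731619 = -25508374.39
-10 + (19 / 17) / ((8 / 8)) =-151 / 17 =-8.88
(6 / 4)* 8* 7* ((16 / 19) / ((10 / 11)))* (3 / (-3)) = -7392 / 95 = -77.81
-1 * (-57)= 57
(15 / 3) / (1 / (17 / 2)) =85 / 2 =42.50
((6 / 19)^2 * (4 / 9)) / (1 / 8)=128 / 361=0.35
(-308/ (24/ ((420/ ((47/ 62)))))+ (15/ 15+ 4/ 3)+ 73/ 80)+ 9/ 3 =-7103.97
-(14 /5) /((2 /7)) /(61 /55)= -8.84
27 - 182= -155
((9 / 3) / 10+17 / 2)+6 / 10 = 47 / 5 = 9.40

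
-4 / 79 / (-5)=4 / 395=0.01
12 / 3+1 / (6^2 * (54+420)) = 68257 / 17064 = 4.00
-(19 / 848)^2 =-361 / 719104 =-0.00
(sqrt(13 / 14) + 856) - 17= sqrt(182) / 14 + 839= 839.96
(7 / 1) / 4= 7 / 4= 1.75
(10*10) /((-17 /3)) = -300 /17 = -17.65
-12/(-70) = 6/35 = 0.17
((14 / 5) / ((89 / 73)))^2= 1044484 / 198025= 5.27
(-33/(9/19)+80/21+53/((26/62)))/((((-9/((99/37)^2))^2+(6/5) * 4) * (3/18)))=195961586040/3442794719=56.92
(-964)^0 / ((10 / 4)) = 2 / 5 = 0.40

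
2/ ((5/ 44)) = 88/ 5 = 17.60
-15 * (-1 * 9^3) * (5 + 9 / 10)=129033 / 2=64516.50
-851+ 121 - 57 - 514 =-1301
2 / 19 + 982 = 982.11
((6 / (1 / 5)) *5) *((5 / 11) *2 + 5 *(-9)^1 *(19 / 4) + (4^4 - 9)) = 112725 / 22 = 5123.86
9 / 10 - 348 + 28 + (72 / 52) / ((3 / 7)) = -41063 / 130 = -315.87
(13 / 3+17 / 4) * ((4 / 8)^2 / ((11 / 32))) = 206 / 33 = 6.24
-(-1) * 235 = 235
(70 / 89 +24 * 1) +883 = 907.79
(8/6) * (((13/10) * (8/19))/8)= 26/285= 0.09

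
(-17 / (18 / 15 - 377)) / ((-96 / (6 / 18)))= -85 / 541152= -0.00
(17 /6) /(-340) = -1 /120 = -0.01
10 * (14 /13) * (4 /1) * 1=560 /13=43.08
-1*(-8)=8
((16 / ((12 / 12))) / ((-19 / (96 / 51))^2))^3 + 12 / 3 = 4546690841724260 / 1135573198803289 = 4.00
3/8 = 0.38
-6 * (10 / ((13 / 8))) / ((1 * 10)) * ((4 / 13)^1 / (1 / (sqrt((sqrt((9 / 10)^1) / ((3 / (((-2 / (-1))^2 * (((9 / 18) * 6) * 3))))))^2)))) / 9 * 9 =-3456 * sqrt(10) / 845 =-12.93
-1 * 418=-418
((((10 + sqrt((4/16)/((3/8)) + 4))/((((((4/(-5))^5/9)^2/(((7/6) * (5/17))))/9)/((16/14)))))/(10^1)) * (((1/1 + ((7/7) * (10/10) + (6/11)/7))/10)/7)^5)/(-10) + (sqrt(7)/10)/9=-4746093750/773379662553883 - 158203125 * sqrt(42)/773379662553883 + sqrt(7)/90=0.03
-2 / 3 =-0.67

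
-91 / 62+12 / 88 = -454 / 341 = -1.33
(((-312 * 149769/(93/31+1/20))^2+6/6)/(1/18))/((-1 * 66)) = -2620199106207831963/40931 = -64015027881259.48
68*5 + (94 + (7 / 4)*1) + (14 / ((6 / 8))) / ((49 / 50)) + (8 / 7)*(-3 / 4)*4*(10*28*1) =-42437 / 84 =-505.20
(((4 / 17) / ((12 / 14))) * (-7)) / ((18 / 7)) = -343 / 459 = -0.75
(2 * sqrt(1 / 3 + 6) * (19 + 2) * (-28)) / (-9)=392 * sqrt(57) / 9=328.84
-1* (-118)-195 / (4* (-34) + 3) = 15889 / 133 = 119.47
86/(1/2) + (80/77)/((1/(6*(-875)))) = -58108/11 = -5282.55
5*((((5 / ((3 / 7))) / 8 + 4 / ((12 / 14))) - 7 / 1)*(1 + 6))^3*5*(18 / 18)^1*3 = -8823675 / 512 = -17233.74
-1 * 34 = -34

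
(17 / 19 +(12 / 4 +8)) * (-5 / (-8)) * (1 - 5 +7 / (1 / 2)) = 2825 / 38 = 74.34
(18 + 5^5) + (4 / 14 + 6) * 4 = 22177 / 7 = 3168.14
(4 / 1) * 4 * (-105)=-1680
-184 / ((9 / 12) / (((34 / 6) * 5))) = -62560 / 9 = -6951.11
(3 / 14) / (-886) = -3 / 12404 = -0.00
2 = 2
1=1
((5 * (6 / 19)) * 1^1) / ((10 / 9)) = 27 / 19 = 1.42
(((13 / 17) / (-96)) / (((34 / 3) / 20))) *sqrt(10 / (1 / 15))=-325 *sqrt(6) / 4624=-0.17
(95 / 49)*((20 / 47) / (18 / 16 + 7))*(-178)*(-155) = 83873600 / 29939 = 2801.48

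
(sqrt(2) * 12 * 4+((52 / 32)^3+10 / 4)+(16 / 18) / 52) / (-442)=-24 * sqrt(2) / 221-407833 / 26477568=-0.17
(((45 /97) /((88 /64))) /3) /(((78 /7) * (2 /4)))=280 /13871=0.02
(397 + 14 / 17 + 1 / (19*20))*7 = 17989699 / 6460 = 2784.78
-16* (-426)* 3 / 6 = 3408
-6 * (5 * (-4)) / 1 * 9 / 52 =20.77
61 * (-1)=-61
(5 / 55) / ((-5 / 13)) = -13 / 55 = -0.24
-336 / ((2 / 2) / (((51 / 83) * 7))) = -119952 / 83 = -1445.20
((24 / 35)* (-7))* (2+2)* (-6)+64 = 896 / 5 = 179.20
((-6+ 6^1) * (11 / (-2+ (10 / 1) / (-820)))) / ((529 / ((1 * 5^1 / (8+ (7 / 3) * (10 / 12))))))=0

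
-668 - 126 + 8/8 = -793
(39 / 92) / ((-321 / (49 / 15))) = -637 / 147660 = -0.00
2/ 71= 0.03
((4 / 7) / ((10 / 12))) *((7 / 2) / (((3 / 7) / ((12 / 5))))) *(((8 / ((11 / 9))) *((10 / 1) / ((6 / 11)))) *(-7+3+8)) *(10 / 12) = 5376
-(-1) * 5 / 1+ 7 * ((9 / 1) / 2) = 73 / 2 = 36.50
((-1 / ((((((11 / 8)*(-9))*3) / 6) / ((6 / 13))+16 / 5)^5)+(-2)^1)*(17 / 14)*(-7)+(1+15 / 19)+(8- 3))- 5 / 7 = 35639070407398913117 / 1544480980842551269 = 23.08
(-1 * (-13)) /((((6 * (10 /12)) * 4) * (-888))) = -0.00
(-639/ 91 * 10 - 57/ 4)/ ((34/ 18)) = -276723/ 6188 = -44.72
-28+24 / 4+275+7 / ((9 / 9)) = 260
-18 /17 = -1.06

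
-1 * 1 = -1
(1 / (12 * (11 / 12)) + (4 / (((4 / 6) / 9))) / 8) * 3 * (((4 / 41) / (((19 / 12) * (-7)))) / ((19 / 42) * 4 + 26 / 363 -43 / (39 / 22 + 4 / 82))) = 293758542 / 35328306697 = 0.01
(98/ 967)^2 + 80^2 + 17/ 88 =526658866465/ 82287832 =6400.20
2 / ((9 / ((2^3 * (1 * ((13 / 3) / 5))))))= 208 / 135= 1.54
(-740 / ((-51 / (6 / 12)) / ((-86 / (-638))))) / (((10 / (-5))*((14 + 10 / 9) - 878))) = 23865 / 42115018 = 0.00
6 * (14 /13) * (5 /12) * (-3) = -105 /13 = -8.08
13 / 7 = 1.86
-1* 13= -13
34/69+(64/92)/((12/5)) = 18/23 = 0.78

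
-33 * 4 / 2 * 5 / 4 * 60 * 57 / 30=-9405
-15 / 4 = -3.75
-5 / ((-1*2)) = 2.50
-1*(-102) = 102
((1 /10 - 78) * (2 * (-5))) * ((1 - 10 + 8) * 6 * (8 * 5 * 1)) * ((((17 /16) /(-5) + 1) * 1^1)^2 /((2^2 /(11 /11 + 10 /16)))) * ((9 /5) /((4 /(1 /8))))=-1085239701 /409600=-2649.51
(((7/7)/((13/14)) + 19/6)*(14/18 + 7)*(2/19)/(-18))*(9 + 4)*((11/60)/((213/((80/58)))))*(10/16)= -637175/342230508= -0.00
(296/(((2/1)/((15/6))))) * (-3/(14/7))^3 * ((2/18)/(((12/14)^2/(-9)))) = 27195/16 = 1699.69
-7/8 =-0.88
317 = 317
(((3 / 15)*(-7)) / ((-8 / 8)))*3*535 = 2247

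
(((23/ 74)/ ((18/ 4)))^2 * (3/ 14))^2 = 279841/ 267787620324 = 0.00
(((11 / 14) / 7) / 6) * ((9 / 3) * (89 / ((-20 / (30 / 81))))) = -979 / 10584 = -0.09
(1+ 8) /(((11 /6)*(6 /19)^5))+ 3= 1566.19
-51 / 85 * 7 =-21 / 5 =-4.20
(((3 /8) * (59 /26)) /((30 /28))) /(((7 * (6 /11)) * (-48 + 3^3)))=-649 /65520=-0.01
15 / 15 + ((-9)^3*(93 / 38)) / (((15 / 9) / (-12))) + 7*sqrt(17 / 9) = 7*sqrt(17) / 3 + 1220441 / 95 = 12856.37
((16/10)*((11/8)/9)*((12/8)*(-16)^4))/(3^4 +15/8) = 2883584/9945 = 289.95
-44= -44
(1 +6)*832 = 5824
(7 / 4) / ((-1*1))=-7 / 4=-1.75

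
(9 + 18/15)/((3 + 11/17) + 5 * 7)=289/1095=0.26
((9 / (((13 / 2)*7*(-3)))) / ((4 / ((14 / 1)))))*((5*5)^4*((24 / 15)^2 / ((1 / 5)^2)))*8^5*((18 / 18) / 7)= -2457600000000 / 91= -27006593406.59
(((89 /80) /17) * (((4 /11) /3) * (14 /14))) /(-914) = -89 /10255080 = -0.00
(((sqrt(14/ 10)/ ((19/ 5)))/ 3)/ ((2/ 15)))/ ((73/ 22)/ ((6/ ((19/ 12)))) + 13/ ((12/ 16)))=3960* sqrt(35)/ 548017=0.04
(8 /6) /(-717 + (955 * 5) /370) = -0.00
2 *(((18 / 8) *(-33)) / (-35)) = 297 / 70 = 4.24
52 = 52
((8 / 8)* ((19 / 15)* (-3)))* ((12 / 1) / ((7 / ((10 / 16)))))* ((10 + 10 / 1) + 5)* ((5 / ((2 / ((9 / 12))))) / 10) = -4275 / 224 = -19.08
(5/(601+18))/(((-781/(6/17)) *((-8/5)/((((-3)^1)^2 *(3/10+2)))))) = 3105/65747704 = 0.00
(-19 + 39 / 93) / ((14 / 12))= -3456 / 217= -15.93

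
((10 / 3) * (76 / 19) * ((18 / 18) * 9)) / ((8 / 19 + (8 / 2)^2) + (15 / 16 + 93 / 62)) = 12160 / 1911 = 6.36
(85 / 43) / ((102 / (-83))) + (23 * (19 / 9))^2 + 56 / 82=673092337 / 285606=2356.72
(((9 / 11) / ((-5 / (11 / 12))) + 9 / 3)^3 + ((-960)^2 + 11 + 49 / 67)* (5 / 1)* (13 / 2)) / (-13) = -16054488767931 / 6968000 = -2304031.11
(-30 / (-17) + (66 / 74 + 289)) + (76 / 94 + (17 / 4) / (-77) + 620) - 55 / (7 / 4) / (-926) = 549526095853 / 602257436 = 912.44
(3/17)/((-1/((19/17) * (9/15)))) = -171/1445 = -0.12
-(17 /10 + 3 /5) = -23 /10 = -2.30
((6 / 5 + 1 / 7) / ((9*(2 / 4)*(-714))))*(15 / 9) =-47 / 67473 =-0.00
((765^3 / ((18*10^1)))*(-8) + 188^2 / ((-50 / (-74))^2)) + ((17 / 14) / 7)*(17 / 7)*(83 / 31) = -263435650255649 / 13291250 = -19820231.37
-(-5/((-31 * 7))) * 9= -45/217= -0.21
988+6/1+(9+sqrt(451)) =sqrt(451)+1003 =1024.24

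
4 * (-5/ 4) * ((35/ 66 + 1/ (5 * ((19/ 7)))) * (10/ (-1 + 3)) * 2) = -18935/ 627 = -30.20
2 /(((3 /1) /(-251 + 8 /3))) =-1490 /9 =-165.56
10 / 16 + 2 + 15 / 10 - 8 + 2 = -15 / 8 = -1.88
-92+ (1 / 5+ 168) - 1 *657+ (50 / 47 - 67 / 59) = -8053787 / 13865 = -580.87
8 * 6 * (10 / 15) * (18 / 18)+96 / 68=568 / 17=33.41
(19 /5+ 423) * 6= 12804 /5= 2560.80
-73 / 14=-5.21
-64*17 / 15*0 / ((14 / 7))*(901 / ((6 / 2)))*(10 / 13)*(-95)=0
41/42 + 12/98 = 323/294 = 1.10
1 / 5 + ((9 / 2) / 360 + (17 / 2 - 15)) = -503 / 80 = -6.29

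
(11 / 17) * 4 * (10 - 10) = 0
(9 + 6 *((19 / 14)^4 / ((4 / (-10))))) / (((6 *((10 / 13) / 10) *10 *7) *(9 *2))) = -6972641 / 96808320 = -0.07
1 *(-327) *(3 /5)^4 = -26487 /625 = -42.38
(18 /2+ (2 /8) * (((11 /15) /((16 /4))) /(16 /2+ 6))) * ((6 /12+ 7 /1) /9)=30251 /4032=7.50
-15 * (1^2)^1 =-15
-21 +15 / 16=-321 / 16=-20.06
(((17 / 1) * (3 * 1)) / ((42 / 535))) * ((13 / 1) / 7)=118235 / 98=1206.48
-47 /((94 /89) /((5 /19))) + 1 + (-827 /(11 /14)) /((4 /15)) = -827171 /209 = -3957.76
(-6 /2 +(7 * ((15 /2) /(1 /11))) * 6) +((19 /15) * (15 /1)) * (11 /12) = 41753 /12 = 3479.42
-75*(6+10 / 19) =-9300 / 19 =-489.47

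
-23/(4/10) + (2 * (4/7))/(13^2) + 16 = -98173/2366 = -41.49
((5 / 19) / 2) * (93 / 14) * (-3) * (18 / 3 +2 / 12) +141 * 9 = 1333011 / 1064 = 1252.83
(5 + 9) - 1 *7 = 7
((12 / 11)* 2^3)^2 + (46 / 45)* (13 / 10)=2109779 / 27225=77.49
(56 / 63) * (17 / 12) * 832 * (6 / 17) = 3328 / 9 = 369.78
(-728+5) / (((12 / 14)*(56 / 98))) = -11809 / 8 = -1476.12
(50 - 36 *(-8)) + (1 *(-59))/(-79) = 26761/79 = 338.75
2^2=4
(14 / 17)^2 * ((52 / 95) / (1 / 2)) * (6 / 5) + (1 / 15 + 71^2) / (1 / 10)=20760739712 / 411825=50411.56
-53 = -53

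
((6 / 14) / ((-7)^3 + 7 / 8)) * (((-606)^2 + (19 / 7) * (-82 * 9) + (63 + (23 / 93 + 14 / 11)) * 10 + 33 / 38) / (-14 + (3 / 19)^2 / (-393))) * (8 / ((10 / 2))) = 7929933416806304 / 151392291255205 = 52.38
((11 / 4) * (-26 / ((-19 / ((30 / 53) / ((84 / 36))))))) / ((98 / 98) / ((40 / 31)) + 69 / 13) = 3346200 / 22295987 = 0.15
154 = 154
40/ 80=1/ 2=0.50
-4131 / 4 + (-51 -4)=-4351 / 4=-1087.75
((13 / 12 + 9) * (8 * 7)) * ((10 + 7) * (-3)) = -28798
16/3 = 5.33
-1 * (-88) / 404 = 22 / 101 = 0.22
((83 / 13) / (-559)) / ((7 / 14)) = -166 / 7267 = -0.02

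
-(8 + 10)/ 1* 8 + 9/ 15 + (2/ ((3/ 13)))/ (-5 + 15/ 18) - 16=-161.48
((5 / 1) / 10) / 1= 1 / 2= 0.50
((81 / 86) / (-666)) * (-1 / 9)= 1 / 6364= 0.00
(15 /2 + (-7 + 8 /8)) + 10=23 /2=11.50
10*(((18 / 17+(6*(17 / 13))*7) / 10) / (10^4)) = 3093 / 552500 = 0.01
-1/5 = -0.20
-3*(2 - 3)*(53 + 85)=414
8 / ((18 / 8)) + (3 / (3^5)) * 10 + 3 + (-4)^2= 1837 / 81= 22.68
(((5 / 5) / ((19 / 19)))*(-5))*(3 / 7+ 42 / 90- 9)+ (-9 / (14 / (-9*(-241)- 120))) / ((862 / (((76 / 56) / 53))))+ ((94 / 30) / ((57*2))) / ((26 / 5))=805983374269 / 19905755688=40.49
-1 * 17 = -17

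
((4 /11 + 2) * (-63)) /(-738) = 91 /451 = 0.20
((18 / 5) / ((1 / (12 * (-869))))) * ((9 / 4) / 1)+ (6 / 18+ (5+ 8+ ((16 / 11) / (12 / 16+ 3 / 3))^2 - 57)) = -7515876913 / 88935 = -84509.78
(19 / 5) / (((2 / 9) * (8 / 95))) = 3249 / 16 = 203.06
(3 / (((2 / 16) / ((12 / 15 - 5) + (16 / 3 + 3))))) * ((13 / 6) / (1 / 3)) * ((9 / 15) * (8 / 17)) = 77376 / 425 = 182.06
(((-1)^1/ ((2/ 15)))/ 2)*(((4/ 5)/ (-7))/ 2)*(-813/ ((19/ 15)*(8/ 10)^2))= -214.90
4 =4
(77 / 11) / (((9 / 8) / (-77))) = -4312 / 9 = -479.11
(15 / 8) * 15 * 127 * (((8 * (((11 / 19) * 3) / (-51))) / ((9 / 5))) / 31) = -174625 / 10013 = -17.44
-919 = -919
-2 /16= -1 /8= -0.12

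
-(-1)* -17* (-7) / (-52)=-119 / 52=-2.29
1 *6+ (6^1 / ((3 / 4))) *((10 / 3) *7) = 578 / 3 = 192.67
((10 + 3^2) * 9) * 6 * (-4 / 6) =-684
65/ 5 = 13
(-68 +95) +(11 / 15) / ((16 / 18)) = 1113 / 40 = 27.82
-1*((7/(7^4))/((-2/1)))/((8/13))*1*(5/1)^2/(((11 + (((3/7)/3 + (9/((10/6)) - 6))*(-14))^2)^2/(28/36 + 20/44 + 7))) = 165546875/916785212112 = 0.00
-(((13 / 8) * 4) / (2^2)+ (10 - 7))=-37 / 8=-4.62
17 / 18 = 0.94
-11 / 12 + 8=85 / 12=7.08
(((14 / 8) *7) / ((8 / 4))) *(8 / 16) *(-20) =-245 / 4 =-61.25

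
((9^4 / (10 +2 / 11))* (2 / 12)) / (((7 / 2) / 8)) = 24057 / 98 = 245.48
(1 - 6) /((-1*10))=1 /2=0.50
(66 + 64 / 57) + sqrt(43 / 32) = sqrt(86) / 8 + 3826 / 57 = 68.28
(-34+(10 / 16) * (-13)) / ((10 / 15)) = -1011 / 16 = -63.19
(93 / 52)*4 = 93 / 13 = 7.15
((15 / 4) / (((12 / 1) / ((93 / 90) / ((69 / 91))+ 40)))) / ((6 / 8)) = 17.23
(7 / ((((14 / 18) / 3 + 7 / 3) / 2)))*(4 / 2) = 54 / 5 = 10.80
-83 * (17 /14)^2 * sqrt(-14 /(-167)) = -23987 * sqrt(2338) /32732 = -35.43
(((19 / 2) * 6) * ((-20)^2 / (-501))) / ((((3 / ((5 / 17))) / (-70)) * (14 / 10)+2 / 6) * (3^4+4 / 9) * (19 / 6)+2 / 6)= -307800000 / 227857973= -1.35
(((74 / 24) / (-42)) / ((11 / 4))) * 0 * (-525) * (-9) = 0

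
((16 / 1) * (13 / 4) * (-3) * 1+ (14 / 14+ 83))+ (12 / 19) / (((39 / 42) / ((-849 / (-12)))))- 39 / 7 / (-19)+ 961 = 1620790 / 1729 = 937.41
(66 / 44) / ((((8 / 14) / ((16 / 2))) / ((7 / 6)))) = 49 / 2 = 24.50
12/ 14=6/ 7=0.86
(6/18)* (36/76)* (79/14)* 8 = 948/133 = 7.13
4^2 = 16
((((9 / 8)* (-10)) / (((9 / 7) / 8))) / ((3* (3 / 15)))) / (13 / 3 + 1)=-21.88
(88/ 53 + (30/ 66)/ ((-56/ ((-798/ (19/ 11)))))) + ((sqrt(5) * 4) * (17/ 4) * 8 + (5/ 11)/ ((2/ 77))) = 4857/ 212 + 136 * sqrt(5) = 327.02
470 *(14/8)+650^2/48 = 9624.58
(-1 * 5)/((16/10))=-25/8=-3.12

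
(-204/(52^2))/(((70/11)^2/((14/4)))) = -6171/946400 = -0.01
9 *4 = 36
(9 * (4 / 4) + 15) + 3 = 27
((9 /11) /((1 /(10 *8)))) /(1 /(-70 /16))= -3150 /11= -286.36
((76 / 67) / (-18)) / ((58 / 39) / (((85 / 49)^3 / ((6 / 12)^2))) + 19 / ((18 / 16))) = -606755500 / 163296250021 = -0.00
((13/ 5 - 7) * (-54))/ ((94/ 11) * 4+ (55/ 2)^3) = 104544/ 9165665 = 0.01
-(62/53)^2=-3844/2809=-1.37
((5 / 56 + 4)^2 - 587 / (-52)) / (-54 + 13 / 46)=-26264643 / 50368864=-0.52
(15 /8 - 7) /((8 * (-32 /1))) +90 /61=186821 /124928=1.50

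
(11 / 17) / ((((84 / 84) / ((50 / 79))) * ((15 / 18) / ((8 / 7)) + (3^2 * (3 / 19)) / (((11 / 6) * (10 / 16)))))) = 27588000 / 132665569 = 0.21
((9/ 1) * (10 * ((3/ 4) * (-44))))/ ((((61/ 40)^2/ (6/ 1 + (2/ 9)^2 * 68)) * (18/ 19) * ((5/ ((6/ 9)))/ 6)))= -1013900800/ 100467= -10091.88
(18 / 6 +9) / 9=4 / 3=1.33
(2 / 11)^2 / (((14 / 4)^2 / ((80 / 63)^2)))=102400 / 23532201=0.00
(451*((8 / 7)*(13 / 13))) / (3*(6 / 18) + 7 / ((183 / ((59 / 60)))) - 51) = -39615840 / 3840109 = -10.32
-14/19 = -0.74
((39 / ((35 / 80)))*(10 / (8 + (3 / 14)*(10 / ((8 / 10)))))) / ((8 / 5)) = 1200 / 23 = 52.17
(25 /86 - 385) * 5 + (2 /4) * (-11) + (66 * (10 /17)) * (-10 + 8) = -1466893 /731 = -2006.69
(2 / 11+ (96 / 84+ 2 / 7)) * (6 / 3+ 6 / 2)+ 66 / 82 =27961 / 3157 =8.86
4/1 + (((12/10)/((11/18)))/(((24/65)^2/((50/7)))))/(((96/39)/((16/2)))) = 833731/2464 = 338.36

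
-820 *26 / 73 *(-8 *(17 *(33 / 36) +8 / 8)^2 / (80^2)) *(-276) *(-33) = 5340155249 / 5840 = 914410.15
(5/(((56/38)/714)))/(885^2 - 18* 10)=323/104406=0.00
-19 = -19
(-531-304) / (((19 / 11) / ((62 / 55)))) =-10354 / 19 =-544.95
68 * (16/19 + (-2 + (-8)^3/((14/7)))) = -332248/19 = -17486.74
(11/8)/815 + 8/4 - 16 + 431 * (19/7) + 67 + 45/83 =4634389791/3788120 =1223.40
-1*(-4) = 4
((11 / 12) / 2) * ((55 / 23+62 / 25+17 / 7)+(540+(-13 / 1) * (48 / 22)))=3829317 / 16100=237.85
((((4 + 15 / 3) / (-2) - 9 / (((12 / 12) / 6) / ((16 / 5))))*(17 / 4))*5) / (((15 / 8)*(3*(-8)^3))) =3349 / 2560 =1.31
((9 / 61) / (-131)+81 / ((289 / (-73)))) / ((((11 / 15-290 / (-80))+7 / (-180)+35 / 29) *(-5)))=0.74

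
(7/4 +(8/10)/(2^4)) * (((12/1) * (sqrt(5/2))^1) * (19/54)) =12.02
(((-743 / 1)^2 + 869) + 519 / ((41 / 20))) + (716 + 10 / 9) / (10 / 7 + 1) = 3471895052 / 6273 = 553466.45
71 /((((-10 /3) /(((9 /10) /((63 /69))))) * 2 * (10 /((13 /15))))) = -63687 /70000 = -0.91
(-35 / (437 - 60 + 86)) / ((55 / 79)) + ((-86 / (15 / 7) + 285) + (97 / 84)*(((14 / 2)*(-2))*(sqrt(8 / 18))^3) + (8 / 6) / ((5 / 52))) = 523575806 / 2062665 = 253.83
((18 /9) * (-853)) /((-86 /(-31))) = -614.95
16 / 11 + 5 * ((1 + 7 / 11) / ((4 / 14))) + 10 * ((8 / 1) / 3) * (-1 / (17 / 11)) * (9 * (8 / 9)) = -60559 / 561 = -107.95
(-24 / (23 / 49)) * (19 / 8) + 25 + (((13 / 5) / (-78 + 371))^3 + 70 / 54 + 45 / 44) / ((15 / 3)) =-41225608485236047 / 429563285167500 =-95.97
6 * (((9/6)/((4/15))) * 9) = 1215/4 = 303.75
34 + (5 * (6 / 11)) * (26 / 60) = 387 / 11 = 35.18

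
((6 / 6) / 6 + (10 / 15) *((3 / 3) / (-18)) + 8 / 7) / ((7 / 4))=962 / 1323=0.73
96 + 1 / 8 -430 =-2671 / 8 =-333.88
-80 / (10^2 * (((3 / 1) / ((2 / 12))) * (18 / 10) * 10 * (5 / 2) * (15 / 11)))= -22 / 30375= -0.00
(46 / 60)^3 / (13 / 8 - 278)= -12167 / 7462125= -0.00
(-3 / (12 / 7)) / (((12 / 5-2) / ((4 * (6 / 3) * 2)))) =-70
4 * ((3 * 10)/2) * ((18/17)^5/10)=11337408/1419857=7.98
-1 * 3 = -3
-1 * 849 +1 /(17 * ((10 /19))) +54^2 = 351409 /170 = 2067.11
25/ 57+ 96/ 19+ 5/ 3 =136/ 19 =7.16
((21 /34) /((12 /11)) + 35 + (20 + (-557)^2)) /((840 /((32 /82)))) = 42201421 /292740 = 144.16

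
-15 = -15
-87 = -87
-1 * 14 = -14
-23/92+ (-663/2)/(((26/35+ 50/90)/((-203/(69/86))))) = 2430667933/37628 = 64597.32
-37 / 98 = -0.38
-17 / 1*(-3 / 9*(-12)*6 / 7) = -408 / 7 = -58.29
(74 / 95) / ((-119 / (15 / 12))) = -37 / 4522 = -0.01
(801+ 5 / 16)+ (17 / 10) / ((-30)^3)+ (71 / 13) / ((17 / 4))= 23945496559 / 29835000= 802.60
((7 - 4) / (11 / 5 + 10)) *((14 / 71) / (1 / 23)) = 4830 / 4331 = 1.12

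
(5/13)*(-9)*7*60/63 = -300/13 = -23.08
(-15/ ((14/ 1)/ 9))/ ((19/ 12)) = -810/ 133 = -6.09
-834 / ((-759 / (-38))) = -10564 / 253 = -41.75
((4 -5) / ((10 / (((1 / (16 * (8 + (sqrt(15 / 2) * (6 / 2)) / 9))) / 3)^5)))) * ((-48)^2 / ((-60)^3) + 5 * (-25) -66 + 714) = -32709256501 / 4324040632387031040000 + 29673303421 * sqrt(30) / 41510790070915497984000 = -0.00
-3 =-3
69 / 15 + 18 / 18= 28 / 5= 5.60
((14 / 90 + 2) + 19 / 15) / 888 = 77 / 19980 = 0.00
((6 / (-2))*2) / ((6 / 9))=-9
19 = 19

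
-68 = -68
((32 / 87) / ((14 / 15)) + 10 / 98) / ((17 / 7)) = 705 / 3451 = 0.20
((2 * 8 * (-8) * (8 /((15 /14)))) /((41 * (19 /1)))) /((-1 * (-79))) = -14336 /923115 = -0.02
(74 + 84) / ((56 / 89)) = 7031 / 28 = 251.11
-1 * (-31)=31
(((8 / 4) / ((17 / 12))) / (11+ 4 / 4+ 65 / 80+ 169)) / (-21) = -128 / 346171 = -0.00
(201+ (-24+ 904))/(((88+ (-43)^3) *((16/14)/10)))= -1645/13812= -0.12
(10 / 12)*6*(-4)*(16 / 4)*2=-160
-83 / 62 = -1.34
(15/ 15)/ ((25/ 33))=33/ 25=1.32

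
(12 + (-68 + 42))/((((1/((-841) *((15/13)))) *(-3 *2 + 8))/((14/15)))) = 6339.85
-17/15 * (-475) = 1615/3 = 538.33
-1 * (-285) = 285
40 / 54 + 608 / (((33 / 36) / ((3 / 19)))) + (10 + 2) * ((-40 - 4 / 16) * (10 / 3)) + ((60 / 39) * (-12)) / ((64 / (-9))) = -23195897 / 15444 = -1501.94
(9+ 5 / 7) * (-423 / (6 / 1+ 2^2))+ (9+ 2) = -399.91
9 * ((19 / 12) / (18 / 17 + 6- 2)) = 969 / 344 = 2.82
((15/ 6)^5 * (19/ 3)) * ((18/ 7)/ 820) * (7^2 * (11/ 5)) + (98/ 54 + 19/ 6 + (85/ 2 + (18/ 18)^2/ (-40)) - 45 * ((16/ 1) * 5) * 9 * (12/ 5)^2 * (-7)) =1306624.54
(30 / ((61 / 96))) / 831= 960 / 16897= 0.06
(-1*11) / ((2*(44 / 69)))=-69 / 8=-8.62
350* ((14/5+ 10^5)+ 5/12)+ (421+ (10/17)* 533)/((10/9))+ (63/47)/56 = 3355971331207/95880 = 35001786.93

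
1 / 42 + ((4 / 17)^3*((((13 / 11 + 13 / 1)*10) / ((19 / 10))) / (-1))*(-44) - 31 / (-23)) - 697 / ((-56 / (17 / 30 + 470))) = 7094861615523 / 1202309360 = 5901.03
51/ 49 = 1.04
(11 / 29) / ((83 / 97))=0.44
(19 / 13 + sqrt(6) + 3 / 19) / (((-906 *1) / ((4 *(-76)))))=3200 / 5889 + 152 *sqrt(6) / 453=1.37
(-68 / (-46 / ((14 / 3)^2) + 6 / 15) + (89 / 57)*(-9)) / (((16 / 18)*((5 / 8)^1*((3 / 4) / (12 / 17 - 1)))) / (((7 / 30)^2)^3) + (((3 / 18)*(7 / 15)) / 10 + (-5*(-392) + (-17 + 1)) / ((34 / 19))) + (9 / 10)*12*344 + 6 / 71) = -52279625199582900 / 8101470297760330819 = -0.01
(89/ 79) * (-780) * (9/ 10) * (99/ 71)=-6185322/ 5609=-1102.75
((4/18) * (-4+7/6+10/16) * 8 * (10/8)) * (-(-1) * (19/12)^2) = -95665/7776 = -12.30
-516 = -516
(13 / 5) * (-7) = -91 / 5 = -18.20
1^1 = 1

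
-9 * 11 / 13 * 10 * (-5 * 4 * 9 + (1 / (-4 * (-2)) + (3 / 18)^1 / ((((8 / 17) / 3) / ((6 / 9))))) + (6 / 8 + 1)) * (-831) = -291917835 / 26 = -11227609.04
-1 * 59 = -59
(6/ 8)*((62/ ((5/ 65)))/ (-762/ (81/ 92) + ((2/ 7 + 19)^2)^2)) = 78375843/ 17823920614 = 0.00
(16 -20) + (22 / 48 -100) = -2485 / 24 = -103.54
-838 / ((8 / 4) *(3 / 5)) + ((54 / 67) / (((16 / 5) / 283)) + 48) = -931121 / 1608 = -579.06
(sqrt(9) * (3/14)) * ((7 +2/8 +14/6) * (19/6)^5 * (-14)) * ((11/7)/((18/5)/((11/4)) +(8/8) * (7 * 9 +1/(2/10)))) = -622.69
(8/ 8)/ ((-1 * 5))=-1/ 5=-0.20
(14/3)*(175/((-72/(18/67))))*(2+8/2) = -1225/67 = -18.28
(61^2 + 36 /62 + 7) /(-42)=-57793 /651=-88.78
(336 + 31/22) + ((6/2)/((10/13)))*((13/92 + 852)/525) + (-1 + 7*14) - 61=672518271/1771000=379.74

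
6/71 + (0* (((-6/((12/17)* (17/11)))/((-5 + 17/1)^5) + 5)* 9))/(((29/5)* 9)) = 6/71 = 0.08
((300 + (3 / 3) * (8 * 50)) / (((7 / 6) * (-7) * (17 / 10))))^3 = -216000000000 / 1685159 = -128177.82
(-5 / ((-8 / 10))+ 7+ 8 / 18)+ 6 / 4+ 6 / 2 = 655 / 36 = 18.19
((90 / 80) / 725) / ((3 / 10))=3 / 580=0.01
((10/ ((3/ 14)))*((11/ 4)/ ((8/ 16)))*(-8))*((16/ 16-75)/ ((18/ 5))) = 1139600/ 27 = 42207.41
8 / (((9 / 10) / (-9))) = -80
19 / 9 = 2.11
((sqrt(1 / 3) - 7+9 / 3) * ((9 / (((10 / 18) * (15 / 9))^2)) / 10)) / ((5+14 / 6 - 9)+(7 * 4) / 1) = -0.14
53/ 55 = 0.96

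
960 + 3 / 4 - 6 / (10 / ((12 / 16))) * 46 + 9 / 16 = 75249 / 80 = 940.61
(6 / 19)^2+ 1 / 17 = 973 / 6137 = 0.16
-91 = -91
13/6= 2.17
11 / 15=0.73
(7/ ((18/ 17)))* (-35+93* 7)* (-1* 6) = -24434.67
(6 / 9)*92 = 61.33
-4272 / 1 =-4272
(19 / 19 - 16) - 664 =-679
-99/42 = -33/14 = -2.36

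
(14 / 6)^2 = 49 / 9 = 5.44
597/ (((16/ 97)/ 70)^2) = 6881036925/ 64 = 107516201.95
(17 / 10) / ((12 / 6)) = 17 / 20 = 0.85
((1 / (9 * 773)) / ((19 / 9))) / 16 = 1 / 234992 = 0.00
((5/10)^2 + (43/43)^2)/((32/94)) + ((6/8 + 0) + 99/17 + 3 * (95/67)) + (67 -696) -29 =-46908639/72896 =-643.50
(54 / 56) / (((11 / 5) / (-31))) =-4185 / 308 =-13.59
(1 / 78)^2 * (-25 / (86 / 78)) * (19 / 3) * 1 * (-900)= 11875 / 559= 21.24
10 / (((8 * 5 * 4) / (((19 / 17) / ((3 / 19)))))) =361 / 816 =0.44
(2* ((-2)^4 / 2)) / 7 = 16 / 7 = 2.29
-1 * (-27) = 27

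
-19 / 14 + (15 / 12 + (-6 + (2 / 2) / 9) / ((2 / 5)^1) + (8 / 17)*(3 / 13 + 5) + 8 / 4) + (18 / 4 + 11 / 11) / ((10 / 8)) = -97753 / 16380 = -5.97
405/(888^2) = 45/87616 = 0.00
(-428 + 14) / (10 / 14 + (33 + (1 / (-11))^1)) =-12.31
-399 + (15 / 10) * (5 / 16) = -12753 / 32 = -398.53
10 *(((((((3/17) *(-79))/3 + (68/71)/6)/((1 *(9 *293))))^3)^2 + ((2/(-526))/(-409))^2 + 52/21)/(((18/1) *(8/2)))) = 380024974253558770421028046031279713972246319068341025/1104995694329472878358902223547216611039738443108147646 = 0.34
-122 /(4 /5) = -305 /2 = -152.50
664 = 664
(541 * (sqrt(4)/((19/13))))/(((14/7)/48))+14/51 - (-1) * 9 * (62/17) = 17248856/969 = 17800.68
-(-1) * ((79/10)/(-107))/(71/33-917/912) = -396264/6150895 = -0.06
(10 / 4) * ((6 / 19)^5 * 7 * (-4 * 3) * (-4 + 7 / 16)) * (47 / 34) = 7195230 / 2215457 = 3.25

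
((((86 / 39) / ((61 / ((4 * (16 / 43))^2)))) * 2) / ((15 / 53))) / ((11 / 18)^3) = 562692096 / 226928845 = 2.48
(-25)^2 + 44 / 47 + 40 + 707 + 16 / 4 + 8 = 65092 / 47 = 1384.94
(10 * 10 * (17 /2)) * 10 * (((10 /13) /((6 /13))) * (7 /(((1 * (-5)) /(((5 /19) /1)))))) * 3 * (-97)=28857500 /19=1518815.79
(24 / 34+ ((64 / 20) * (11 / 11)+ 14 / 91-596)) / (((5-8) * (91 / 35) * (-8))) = -327047 / 34476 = -9.49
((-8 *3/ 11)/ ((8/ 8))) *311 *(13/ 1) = -97032/ 11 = -8821.09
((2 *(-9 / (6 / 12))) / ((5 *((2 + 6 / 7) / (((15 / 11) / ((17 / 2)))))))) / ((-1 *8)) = 189 / 3740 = 0.05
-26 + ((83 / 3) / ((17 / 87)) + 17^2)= 6878 / 17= 404.59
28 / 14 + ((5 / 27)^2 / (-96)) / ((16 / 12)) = 186599 / 93312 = 2.00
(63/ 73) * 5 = 315/ 73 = 4.32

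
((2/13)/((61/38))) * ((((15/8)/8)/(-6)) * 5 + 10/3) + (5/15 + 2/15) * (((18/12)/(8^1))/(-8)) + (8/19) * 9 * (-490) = -53707533107/28928640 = -1856.55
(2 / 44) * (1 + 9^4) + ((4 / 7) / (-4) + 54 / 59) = 1358562 / 4543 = 299.05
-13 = -13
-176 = -176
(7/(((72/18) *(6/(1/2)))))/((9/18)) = 7/24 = 0.29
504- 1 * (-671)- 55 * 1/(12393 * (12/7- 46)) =902830127/768366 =1175.00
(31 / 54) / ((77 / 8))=0.06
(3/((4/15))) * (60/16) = 42.19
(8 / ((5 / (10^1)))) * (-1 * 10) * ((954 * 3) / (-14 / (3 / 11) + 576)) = -686880 / 787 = -872.78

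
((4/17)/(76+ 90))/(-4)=-1/2822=-0.00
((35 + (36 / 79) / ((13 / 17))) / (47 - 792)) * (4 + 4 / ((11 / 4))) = -438684 / 1683253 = -0.26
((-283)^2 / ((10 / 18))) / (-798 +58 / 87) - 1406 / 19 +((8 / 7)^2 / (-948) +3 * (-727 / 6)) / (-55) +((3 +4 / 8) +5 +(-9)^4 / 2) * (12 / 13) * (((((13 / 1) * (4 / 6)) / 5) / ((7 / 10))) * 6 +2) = 77811314251639 / 1527806280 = 50930.09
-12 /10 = -6 /5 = -1.20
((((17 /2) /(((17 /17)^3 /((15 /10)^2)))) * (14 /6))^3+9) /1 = 45503901 /512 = 88874.81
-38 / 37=-1.03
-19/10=-1.90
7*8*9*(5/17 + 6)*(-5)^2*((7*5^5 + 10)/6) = 4917559500/17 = 289268205.88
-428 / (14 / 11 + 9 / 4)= -18832 / 155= -121.50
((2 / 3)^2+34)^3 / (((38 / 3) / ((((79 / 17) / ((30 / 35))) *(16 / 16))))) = 4118605750 / 235467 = 17491.22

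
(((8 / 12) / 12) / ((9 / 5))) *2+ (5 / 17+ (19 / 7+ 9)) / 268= 275209 / 2583252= 0.11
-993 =-993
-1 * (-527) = 527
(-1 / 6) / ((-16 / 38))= 19 / 48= 0.40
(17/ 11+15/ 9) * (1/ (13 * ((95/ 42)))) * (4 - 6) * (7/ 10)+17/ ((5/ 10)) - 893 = -58357963/ 67925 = -859.15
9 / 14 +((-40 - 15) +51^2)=35653 / 14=2546.64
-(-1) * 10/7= 10/7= 1.43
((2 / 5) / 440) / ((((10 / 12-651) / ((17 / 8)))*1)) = -51 / 17164400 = -0.00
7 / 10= 0.70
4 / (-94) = -2 / 47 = -0.04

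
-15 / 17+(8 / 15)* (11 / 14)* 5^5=467185 / 357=1308.64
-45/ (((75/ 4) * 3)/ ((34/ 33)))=-136/ 165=-0.82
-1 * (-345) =345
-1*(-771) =771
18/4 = 9/2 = 4.50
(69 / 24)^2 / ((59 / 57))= 30153 / 3776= 7.99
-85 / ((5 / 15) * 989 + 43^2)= -255 / 6536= -0.04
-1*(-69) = 69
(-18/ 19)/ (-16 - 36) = 0.02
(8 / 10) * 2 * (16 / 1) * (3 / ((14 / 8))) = 43.89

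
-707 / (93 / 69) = -16261 / 31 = -524.55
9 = 9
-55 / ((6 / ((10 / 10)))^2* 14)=-55 / 504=-0.11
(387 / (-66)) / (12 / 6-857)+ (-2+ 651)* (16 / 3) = 7234201 / 2090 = 3461.34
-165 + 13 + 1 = -151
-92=-92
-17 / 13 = -1.31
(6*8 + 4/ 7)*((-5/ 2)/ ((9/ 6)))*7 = -1700/ 3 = -566.67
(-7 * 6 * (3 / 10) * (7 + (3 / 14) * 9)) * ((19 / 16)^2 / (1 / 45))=-3655125 / 512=-7138.92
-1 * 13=-13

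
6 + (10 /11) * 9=156 /11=14.18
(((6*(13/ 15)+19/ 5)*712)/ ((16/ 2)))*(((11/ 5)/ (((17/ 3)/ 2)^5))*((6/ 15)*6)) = 23.16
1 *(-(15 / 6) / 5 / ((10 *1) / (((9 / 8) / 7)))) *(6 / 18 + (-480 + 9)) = 1059 / 280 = 3.78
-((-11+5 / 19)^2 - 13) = -36923 / 361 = -102.28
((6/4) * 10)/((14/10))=10.71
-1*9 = -9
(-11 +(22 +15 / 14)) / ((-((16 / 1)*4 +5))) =-0.17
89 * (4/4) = 89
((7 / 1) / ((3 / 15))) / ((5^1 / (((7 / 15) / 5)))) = 49 / 75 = 0.65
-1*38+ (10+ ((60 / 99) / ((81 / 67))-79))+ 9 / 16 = -4530679 / 42768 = -105.94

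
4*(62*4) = 992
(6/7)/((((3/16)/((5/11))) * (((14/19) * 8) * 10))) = 19/539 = 0.04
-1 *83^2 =-6889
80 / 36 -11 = -79 / 9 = -8.78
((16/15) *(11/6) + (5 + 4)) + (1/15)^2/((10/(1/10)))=27389/2500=10.96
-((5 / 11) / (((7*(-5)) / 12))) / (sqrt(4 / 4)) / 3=4 / 77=0.05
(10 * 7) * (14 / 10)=98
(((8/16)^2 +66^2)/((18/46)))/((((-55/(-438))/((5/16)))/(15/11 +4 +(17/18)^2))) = 652275339625/3763584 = 173312.28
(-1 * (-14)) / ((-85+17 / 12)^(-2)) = 97806.43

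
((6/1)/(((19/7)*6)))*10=70/19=3.68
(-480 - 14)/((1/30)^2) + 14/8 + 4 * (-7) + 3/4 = -889251/2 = -444625.50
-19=-19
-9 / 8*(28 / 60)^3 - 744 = -2232343 / 3000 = -744.11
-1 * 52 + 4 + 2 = -46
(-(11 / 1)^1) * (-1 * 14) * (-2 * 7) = -2156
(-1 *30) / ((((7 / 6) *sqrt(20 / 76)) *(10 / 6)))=-108 *sqrt(95) / 35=-30.08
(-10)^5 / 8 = -12500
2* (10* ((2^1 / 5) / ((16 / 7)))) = 7 / 2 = 3.50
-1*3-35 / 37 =-146 / 37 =-3.95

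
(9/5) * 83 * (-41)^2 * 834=1047259638/5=209451927.60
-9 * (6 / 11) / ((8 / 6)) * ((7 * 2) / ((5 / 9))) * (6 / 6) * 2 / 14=-729 / 55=-13.25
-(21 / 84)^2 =-0.06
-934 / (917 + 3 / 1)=-467 / 460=-1.02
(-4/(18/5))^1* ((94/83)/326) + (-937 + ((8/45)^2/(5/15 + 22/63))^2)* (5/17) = -1186621803959959/4305727702125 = -275.59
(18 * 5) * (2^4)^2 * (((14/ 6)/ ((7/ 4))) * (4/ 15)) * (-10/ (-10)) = 8192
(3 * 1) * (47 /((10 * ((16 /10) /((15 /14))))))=2115 /224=9.44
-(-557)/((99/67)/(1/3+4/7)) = 341.06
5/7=0.71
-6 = -6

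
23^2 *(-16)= -8464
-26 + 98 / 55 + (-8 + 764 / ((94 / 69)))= 528.59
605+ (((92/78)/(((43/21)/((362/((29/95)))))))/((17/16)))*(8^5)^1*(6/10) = 3483613796759/275587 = 12640704.38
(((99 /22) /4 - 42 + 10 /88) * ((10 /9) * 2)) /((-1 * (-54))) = -17935 /10692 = -1.68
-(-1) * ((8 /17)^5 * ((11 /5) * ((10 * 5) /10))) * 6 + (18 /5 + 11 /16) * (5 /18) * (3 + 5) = 564867719 /51114852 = 11.05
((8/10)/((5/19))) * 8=608/25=24.32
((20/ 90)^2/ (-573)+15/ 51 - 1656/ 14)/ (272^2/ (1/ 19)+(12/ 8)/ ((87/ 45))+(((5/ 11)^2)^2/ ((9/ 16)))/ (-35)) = -553396912243802/ 6592907529682934751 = -0.00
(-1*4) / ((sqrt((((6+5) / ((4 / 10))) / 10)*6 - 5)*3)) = -4*sqrt(46) / 69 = -0.39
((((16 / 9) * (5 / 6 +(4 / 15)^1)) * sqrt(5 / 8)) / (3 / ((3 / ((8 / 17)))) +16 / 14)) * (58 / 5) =11.12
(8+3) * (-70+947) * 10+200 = 96670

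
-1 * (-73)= 73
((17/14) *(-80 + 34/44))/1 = -96.20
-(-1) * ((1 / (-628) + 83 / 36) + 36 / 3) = 40423 / 2826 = 14.30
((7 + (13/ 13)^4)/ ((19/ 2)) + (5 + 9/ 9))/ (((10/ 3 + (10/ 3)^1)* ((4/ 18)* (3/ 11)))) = 1287/ 76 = 16.93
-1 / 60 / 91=-1 / 5460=-0.00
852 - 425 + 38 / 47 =20107 / 47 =427.81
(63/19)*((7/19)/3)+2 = 2.41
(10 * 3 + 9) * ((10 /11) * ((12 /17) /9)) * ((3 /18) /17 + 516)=13684580 /9537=1434.89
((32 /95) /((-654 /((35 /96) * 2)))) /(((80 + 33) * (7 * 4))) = -1 /8424828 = -0.00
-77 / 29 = -2.66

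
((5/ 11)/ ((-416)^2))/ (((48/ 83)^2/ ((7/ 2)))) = 241115/ 8771862528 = 0.00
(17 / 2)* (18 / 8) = 153 / 8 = 19.12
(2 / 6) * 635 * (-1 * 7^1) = -4445 / 3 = -1481.67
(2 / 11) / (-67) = -2 / 737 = -0.00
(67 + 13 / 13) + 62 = 130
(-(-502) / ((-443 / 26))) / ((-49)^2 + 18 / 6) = -3263 / 266243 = -0.01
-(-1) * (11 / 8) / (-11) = -1 / 8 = -0.12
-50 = -50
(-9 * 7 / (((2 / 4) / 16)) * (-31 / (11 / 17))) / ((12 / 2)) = 177072 / 11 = 16097.45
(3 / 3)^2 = 1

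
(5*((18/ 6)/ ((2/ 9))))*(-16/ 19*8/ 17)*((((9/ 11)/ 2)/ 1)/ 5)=-7776/ 3553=-2.19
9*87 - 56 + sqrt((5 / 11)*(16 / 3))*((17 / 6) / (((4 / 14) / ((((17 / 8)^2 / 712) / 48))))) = 34391*sqrt(165) / 216539136 + 727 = 727.00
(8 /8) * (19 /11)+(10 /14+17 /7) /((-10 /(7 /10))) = 1.51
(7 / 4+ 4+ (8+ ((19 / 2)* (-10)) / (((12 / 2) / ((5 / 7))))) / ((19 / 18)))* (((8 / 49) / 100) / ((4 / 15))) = 4173 / 260680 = 0.02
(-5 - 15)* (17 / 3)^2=-5780 / 9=-642.22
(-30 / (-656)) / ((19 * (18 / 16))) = 5 / 2337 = 0.00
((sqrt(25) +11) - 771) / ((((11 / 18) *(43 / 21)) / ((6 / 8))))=-428085 / 946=-452.52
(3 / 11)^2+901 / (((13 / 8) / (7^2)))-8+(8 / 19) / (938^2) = 178553679393281 / 6573974407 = 27160.69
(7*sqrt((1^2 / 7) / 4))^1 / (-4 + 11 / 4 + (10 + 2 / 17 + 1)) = 0.13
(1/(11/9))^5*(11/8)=59049/117128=0.50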